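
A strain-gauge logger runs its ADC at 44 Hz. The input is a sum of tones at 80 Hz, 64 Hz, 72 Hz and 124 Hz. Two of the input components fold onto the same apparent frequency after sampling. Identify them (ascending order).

80 Hz, 124 Hz

fs/2 = 22 Hz.
80 Hz mod fs = 36 Hz.
36 Hz > fs/2 = 22 Hz, folds to fs − 36 Hz = 8 Hz.
64 Hz mod fs = 20 Hz.
20 Hz ≤ fs/2 = 22 Hz, appears at 20 Hz.
72 Hz mod fs = 28 Hz.
28 Hz > fs/2 = 22 Hz, folds to fs − 28 Hz = 16 Hz.
124 Hz mod fs = 36 Hz.
36 Hz > fs/2 = 22 Hz, folds to fs − 36 Hz = 8 Hz.
80 Hz and 124 Hz both map to 8 Hz.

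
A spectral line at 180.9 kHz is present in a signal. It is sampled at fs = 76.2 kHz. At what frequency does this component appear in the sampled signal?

28.5 kHz

180.9 kHz mod fs = 28.5 kHz.
28.5 kHz ≤ fs/2 = 38.1 kHz, appears at 28.5 kHz.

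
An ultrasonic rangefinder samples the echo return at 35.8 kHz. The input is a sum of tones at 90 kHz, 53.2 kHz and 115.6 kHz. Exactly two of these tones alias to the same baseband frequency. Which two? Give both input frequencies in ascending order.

fs/2 = 17.9 kHz.
90 kHz mod fs = 18.4 kHz.
18.4 kHz > fs/2 = 17.9 kHz, folds to fs − 18.4 kHz = 17.4 kHz.
53.2 kHz mod fs = 17.4 kHz.
17.4 kHz ≤ fs/2 = 17.9 kHz, appears at 17.4 kHz.
115.6 kHz mod fs = 8.2 kHz.
8.2 kHz ≤ fs/2 = 17.9 kHz, appears at 8.2 kHz.
53.2 kHz and 90 kHz both map to 17.4 kHz.

53.2 kHz, 90 kHz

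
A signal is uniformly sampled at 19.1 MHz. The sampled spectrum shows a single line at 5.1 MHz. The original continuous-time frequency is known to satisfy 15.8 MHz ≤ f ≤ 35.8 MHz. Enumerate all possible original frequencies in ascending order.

Frequencies that alias to 5.1 MHz are k·fs ± 5.1 MHz for integer k ≥ 0.
k=0: 5.1 MHz.
k=1: 14 MHz, 24.2 MHz.
k=2: 33.1 MHz, 43.3 MHz.
k=3: 52.2 MHz, 62.4 MHz.
Within [15.8 MHz, 35.8 MHz]: 24.2 MHz, 33.1 MHz.

24.2 MHz, 33.1 MHz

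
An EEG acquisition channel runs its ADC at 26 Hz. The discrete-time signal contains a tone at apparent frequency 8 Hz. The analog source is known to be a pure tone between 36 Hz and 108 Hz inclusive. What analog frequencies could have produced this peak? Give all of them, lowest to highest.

Frequencies that alias to 8 Hz are k·fs ± 8 Hz for integer k ≥ 0.
k=0: 8 Hz.
k=1: 18 Hz, 34 Hz.
k=2: 44 Hz, 60 Hz.
k=3: 70 Hz, 86 Hz.
k=4: 96 Hz, 112 Hz.
k=5: 122 Hz, 138 Hz.
Within [36 Hz, 108 Hz]: 44 Hz, 60 Hz, 70 Hz, 86 Hz, 96 Hz.

44 Hz, 60 Hz, 70 Hz, 86 Hz, 96 Hz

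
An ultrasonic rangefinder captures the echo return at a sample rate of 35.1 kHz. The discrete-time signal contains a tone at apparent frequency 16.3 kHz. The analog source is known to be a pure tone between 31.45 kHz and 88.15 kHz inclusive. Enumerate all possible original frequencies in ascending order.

Frequencies that alias to 16.3 kHz are k·fs ± 16.3 kHz for integer k ≥ 0.
k=0: 16.3 kHz.
k=1: 18.8 kHz, 51.4 kHz.
k=2: 53.9 kHz, 86.5 kHz.
k=3: 89 kHz, 121.6 kHz.
Within [31.45 kHz, 88.15 kHz]: 51.4 kHz, 53.9 kHz, 86.5 kHz.

51.4 kHz, 53.9 kHz, 86.5 kHz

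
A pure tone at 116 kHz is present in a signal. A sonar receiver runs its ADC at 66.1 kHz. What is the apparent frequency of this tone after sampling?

16.2 kHz

116 kHz mod fs = 49.9 kHz.
49.9 kHz > fs/2 = 33.05 kHz, folds to fs − 49.9 kHz = 16.2 kHz.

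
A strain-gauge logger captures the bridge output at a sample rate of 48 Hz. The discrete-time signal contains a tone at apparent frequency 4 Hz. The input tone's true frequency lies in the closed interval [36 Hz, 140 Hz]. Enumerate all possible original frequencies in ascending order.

Frequencies that alias to 4 Hz are k·fs ± 4 Hz for integer k ≥ 0.
k=0: 4 Hz.
k=1: 44 Hz, 52 Hz.
k=2: 92 Hz, 100 Hz.
k=3: 140 Hz, 148 Hz.
k=4: 188 Hz, 196 Hz.
Within [36 Hz, 140 Hz]: 44 Hz, 52 Hz, 92 Hz, 100 Hz, 140 Hz.

44 Hz, 52 Hz, 92 Hz, 100 Hz, 140 Hz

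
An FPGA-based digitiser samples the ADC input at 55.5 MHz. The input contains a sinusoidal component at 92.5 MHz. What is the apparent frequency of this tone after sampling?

18.5 MHz

92.5 MHz mod fs = 37 MHz.
37 MHz > fs/2 = 27.75 MHz, folds to fs − 37 MHz = 18.5 MHz.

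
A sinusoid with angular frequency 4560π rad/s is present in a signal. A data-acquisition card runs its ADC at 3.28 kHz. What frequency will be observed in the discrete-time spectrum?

ω = 4560π rad/s → f = ω/(2π) = 2280 Hz = 2.28 kHz.
2.28 kHz > fs/2 = 1.64 kHz, folds to fs − 2.28 kHz = 1 kHz.

1 kHz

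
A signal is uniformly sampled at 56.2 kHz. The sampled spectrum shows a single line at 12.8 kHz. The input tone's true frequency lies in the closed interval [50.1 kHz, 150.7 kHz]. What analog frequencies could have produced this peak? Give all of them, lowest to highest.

69 kHz, 99.6 kHz, 125.2 kHz

Frequencies that alias to 12.8 kHz are k·fs ± 12.8 kHz for integer k ≥ 0.
k=0: 12.8 kHz.
k=1: 43.4 kHz, 69 kHz.
k=2: 99.6 kHz, 125.2 kHz.
k=3: 155.8 kHz, 181.4 kHz.
Within [50.1 kHz, 150.7 kHz]: 69 kHz, 99.6 kHz, 125.2 kHz.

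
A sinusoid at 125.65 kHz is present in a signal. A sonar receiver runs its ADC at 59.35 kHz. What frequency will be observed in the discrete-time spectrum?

6.95 kHz

125.65 kHz mod fs = 6.95 kHz.
6.95 kHz ≤ fs/2 = 29.675 kHz, appears at 6.95 kHz.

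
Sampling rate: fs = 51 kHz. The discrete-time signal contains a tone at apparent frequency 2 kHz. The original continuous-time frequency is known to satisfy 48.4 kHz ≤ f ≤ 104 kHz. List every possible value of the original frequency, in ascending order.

Frequencies that alias to 2 kHz are k·fs ± 2 kHz for integer k ≥ 0.
k=0: 2 kHz.
k=1: 49 kHz, 53 kHz.
k=2: 100 kHz, 104 kHz.
k=3: 151 kHz, 155 kHz.
Within [48.4 kHz, 104 kHz]: 49 kHz, 53 kHz, 100 kHz, 104 kHz.

49 kHz, 53 kHz, 100 kHz, 104 kHz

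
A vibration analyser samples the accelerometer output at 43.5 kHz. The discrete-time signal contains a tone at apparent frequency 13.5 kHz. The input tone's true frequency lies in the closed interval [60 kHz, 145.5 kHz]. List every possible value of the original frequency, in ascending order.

Frequencies that alias to 13.5 kHz are k·fs ± 13.5 kHz for integer k ≥ 0.
k=0: 13.5 kHz.
k=1: 30 kHz, 57 kHz.
k=2: 73.5 kHz, 100.5 kHz.
k=3: 117 kHz, 144 kHz.
k=4: 160.5 kHz, 187.5 kHz.
Within [60 kHz, 145.5 kHz]: 73.5 kHz, 100.5 kHz, 117 kHz, 144 kHz.

73.5 kHz, 100.5 kHz, 117 kHz, 144 kHz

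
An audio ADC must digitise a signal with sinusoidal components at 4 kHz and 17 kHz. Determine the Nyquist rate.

34 kHz

Highest-frequency component: 17 kHz.
Nyquist rate = 2 × 17 kHz = 34 kHz.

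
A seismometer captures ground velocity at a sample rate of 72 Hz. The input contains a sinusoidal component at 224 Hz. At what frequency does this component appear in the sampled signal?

224 Hz mod fs = 8 Hz.
8 Hz ≤ fs/2 = 36 Hz, appears at 8 Hz.

8 Hz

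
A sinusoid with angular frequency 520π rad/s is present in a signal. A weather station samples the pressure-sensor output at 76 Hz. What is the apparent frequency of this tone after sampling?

ω = 520π rad/s → f = ω/(2π) = 260 Hz.
260 Hz mod fs = 32 Hz.
32 Hz ≤ fs/2 = 38 Hz, appears at 32 Hz.

32 Hz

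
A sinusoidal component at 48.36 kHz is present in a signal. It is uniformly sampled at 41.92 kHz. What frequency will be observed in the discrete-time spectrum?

48.36 kHz mod fs = 6.44 kHz.
6.44 kHz ≤ fs/2 = 20.96 kHz, appears at 6.44 kHz.

6.44 kHz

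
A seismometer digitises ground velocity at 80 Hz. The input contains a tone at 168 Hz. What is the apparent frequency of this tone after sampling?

8 Hz

168 Hz mod fs = 8 Hz.
8 Hz ≤ fs/2 = 40 Hz, appears at 8 Hz.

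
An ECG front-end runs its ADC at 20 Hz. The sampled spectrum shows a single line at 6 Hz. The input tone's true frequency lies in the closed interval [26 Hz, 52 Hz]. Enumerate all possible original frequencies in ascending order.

Frequencies that alias to 6 Hz are k·fs ± 6 Hz for integer k ≥ 0.
k=0: 6 Hz.
k=1: 14 Hz, 26 Hz.
k=2: 34 Hz, 46 Hz.
k=3: 54 Hz, 66 Hz.
Within [26 Hz, 52 Hz]: 26 Hz, 34 Hz, 46 Hz.

26 Hz, 34 Hz, 46 Hz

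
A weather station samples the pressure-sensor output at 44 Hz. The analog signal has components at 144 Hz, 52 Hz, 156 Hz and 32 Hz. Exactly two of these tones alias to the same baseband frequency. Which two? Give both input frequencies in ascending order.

fs/2 = 22 Hz.
144 Hz mod fs = 12 Hz.
12 Hz ≤ fs/2 = 22 Hz, appears at 12 Hz.
52 Hz mod fs = 8 Hz.
8 Hz ≤ fs/2 = 22 Hz, appears at 8 Hz.
156 Hz mod fs = 24 Hz.
24 Hz > fs/2 = 22 Hz, folds to fs − 24 Hz = 20 Hz.
32 Hz > fs/2 = 22 Hz, folds to fs − 32 Hz = 12 Hz.
32 Hz and 144 Hz both map to 12 Hz.

32 Hz, 144 Hz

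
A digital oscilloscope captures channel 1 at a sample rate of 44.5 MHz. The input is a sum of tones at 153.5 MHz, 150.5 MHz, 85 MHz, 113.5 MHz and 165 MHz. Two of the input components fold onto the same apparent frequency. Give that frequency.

20 MHz

fs/2 = 22.25 MHz.
153.5 MHz mod fs = 20 MHz.
20 MHz ≤ fs/2 = 22.25 MHz, appears at 20 MHz.
150.5 MHz mod fs = 17 MHz.
17 MHz ≤ fs/2 = 22.25 MHz, appears at 17 MHz.
85 MHz mod fs = 40.5 MHz.
40.5 MHz > fs/2 = 22.25 MHz, folds to fs − 40.5 MHz = 4 MHz.
113.5 MHz mod fs = 24.5 MHz.
24.5 MHz > fs/2 = 22.25 MHz, folds to fs − 24.5 MHz = 20 MHz.
165 MHz mod fs = 31.5 MHz.
31.5 MHz > fs/2 = 22.25 MHz, folds to fs − 31.5 MHz = 13 MHz.
113.5 MHz and 153.5 MHz both map to 20 MHz.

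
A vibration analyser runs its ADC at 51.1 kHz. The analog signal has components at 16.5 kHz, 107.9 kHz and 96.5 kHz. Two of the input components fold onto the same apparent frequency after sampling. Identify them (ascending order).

96.5 kHz, 107.9 kHz

fs/2 = 25.55 kHz.
16.5 kHz ≤ fs/2 = 25.55 kHz, passes unchanged.
107.9 kHz mod fs = 5.7 kHz.
5.7 kHz ≤ fs/2 = 25.55 kHz, appears at 5.7 kHz.
96.5 kHz mod fs = 45.4 kHz.
45.4 kHz > fs/2 = 25.55 kHz, folds to fs − 45.4 kHz = 5.7 kHz.
96.5 kHz and 107.9 kHz both map to 5.7 kHz.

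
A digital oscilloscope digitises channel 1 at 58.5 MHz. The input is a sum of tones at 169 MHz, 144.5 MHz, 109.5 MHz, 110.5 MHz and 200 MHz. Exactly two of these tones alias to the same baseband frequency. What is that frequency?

6.5 MHz

fs/2 = 29.25 MHz.
169 MHz mod fs = 52 MHz.
52 MHz > fs/2 = 29.25 MHz, folds to fs − 52 MHz = 6.5 MHz.
144.5 MHz mod fs = 27.5 MHz.
27.5 MHz ≤ fs/2 = 29.25 MHz, appears at 27.5 MHz.
109.5 MHz mod fs = 51 MHz.
51 MHz > fs/2 = 29.25 MHz, folds to fs − 51 MHz = 7.5 MHz.
110.5 MHz mod fs = 52 MHz.
52 MHz > fs/2 = 29.25 MHz, folds to fs − 52 MHz = 6.5 MHz.
200 MHz mod fs = 24.5 MHz.
24.5 MHz ≤ fs/2 = 29.25 MHz, appears at 24.5 MHz.
110.5 MHz and 169 MHz both map to 6.5 MHz.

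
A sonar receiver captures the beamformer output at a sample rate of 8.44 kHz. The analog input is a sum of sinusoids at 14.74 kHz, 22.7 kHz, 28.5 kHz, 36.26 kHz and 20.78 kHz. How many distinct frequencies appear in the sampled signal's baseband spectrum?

fs/2 = 4.22 kHz.
14.74 kHz mod fs = 6.3 kHz.
6.3 kHz > fs/2 = 4.22 kHz, folds to fs − 6.3 kHz = 2.14 kHz.
22.7 kHz mod fs = 5.82 kHz.
5.82 kHz > fs/2 = 4.22 kHz, folds to fs − 5.82 kHz = 2.62 kHz.
28.5 kHz mod fs = 3.18 kHz.
3.18 kHz ≤ fs/2 = 4.22 kHz, appears at 3.18 kHz.
36.26 kHz mod fs = 2.5 kHz.
2.5 kHz ≤ fs/2 = 4.22 kHz, appears at 2.5 kHz.
20.78 kHz mod fs = 3.9 kHz.
3.9 kHz ≤ fs/2 = 4.22 kHz, appears at 3.9 kHz.
Distinct values: {2.14 kHz, 2.5 kHz, 2.62 kHz, 3.18 kHz, 3.9 kHz} → 5.

5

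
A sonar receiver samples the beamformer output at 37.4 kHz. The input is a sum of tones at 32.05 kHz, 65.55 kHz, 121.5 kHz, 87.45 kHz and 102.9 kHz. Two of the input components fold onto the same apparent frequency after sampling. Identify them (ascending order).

102.9 kHz, 121.5 kHz

fs/2 = 18.7 kHz.
32.05 kHz > fs/2 = 18.7 kHz, folds to fs − 32.05 kHz = 5.35 kHz.
65.55 kHz mod fs = 28.15 kHz.
28.15 kHz > fs/2 = 18.7 kHz, folds to fs − 28.15 kHz = 9.25 kHz.
121.5 kHz mod fs = 9.3 kHz.
9.3 kHz ≤ fs/2 = 18.7 kHz, appears at 9.3 kHz.
87.45 kHz mod fs = 12.65 kHz.
12.65 kHz ≤ fs/2 = 18.7 kHz, appears at 12.65 kHz.
102.9 kHz mod fs = 28.1 kHz.
28.1 kHz > fs/2 = 18.7 kHz, folds to fs − 28.1 kHz = 9.3 kHz.
102.9 kHz and 121.5 kHz both map to 9.3 kHz.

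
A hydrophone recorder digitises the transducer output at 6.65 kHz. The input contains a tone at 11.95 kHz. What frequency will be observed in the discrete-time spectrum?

11.95 kHz mod fs = 5.3 kHz.
5.3 kHz > fs/2 = 3.325 kHz, folds to fs − 5.3 kHz = 1.35 kHz.

1.35 kHz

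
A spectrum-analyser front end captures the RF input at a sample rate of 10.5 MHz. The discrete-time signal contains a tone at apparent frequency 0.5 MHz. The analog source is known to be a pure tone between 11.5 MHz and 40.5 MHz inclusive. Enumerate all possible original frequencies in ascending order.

20.5 MHz, 21.5 MHz, 31 MHz, 32 MHz

Frequencies that alias to 0.5 MHz are k·fs ± 0.5 MHz for integer k ≥ 0.
k=0: 0.5 MHz.
k=1: 10 MHz, 11 MHz.
k=2: 20.5 MHz, 21.5 MHz.
k=3: 31 MHz, 32 MHz.
k=4: 41.5 MHz, 42.5 MHz.
Within [11.5 MHz, 40.5 MHz]: 20.5 MHz, 21.5 MHz, 31 MHz, 32 MHz.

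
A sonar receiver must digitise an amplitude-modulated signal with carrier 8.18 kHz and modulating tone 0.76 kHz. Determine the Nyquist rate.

AM sidebands sit at fc ± fm = 7.42 kHz and 8.94 kHz.
Highest-frequency component: 8.94 kHz.
Nyquist rate = 2 × 8.94 kHz = 17.88 kHz.

17.88 kHz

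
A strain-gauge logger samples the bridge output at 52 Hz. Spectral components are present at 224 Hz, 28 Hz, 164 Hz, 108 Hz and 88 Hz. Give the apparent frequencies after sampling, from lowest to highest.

4 Hz, 8 Hz, 16 Hz, 24 Hz

fs/2 = 26 Hz.
224 Hz mod fs = 16 Hz.
16 Hz ≤ fs/2 = 26 Hz, appears at 16 Hz.
28 Hz > fs/2 = 26 Hz, folds to fs − 28 Hz = 24 Hz.
164 Hz mod fs = 8 Hz.
8 Hz ≤ fs/2 = 26 Hz, appears at 8 Hz.
108 Hz mod fs = 4 Hz.
4 Hz ≤ fs/2 = 26 Hz, appears at 4 Hz.
88 Hz mod fs = 36 Hz.
36 Hz > fs/2 = 26 Hz, folds to fs − 36 Hz = 16 Hz.
Distinct values: {4 Hz, 8 Hz, 16 Hz, 24 Hz}.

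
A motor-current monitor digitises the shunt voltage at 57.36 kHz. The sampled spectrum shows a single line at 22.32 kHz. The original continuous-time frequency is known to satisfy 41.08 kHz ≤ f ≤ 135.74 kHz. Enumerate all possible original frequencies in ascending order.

Frequencies that alias to 22.32 kHz are k·fs ± 22.32 kHz for integer k ≥ 0.
k=0: 22.32 kHz.
k=1: 35.04 kHz, 79.68 kHz.
k=2: 92.4 kHz, 137.04 kHz.
k=3: 149.76 kHz, 194.4 kHz.
Within [41.08 kHz, 135.74 kHz]: 79.68 kHz, 92.4 kHz.

79.68 kHz, 92.4 kHz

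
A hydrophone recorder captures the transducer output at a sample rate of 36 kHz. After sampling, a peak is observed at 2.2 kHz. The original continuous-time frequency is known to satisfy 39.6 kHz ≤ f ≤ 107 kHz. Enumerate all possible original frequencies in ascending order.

69.8 kHz, 74.2 kHz, 105.8 kHz

Frequencies that alias to 2.2 kHz are k·fs ± 2.2 kHz for integer k ≥ 0.
k=0: 2.2 kHz.
k=1: 33.8 kHz, 38.2 kHz.
k=2: 69.8 kHz, 74.2 kHz.
k=3: 105.8 kHz, 110.2 kHz.
k=4: 141.8 kHz, 146.2 kHz.
Within [39.6 kHz, 107 kHz]: 69.8 kHz, 74.2 kHz, 105.8 kHz.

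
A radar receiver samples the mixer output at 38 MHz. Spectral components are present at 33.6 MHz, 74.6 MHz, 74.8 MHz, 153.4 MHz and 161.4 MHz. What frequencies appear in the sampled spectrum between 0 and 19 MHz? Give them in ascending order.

1.2 MHz, 1.4 MHz, 4.4 MHz, 9.4 MHz

fs/2 = 19 MHz.
33.6 MHz > fs/2 = 19 MHz, folds to fs − 33.6 MHz = 4.4 MHz.
74.6 MHz mod fs = 36.6 MHz.
36.6 MHz > fs/2 = 19 MHz, folds to fs − 36.6 MHz = 1.4 MHz.
74.8 MHz mod fs = 36.8 MHz.
36.8 MHz > fs/2 = 19 MHz, folds to fs − 36.8 MHz = 1.2 MHz.
153.4 MHz mod fs = 1.4 MHz.
1.4 MHz ≤ fs/2 = 19 MHz, appears at 1.4 MHz.
161.4 MHz mod fs = 9.4 MHz.
9.4 MHz ≤ fs/2 = 19 MHz, appears at 9.4 MHz.
Distinct values: {1.2 MHz, 1.4 MHz, 4.4 MHz, 9.4 MHz}.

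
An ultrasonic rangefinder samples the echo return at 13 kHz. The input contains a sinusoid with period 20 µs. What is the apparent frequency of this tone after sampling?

T = 20 µs → f = 1/T = 50 kHz.
50 kHz mod fs = 11 kHz.
11 kHz > fs/2 = 6.5 kHz, folds to fs − 11 kHz = 2 kHz.

2 kHz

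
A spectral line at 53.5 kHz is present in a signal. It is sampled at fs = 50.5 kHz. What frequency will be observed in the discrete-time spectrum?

53.5 kHz mod fs = 3 kHz.
3 kHz ≤ fs/2 = 25.25 kHz, appears at 3 kHz.

3 kHz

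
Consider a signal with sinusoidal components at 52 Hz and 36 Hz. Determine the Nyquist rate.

Highest-frequency component: 52 Hz.
Nyquist rate = 2 × 52 Hz = 104 Hz.

104 Hz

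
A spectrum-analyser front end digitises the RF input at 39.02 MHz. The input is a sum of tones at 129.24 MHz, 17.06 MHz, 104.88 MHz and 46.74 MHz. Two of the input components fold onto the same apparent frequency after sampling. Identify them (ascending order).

fs/2 = 19.51 MHz.
129.24 MHz mod fs = 12.18 MHz.
12.18 MHz ≤ fs/2 = 19.51 MHz, appears at 12.18 MHz.
17.06 MHz ≤ fs/2 = 19.51 MHz, passes unchanged.
104.88 MHz mod fs = 26.84 MHz.
26.84 MHz > fs/2 = 19.51 MHz, folds to fs − 26.84 MHz = 12.18 MHz.
46.74 MHz mod fs = 7.72 MHz.
7.72 MHz ≤ fs/2 = 19.51 MHz, appears at 7.72 MHz.
104.88 MHz and 129.24 MHz both map to 12.18 MHz.

104.88 MHz, 129.24 MHz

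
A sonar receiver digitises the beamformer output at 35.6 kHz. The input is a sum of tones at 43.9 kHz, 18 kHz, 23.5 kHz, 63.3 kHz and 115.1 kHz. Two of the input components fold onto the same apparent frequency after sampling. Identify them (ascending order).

43.9 kHz, 115.1 kHz

fs/2 = 17.8 kHz.
43.9 kHz mod fs = 8.3 kHz.
8.3 kHz ≤ fs/2 = 17.8 kHz, appears at 8.3 kHz.
18 kHz > fs/2 = 17.8 kHz, folds to fs − 18 kHz = 17.6 kHz.
23.5 kHz > fs/2 = 17.8 kHz, folds to fs − 23.5 kHz = 12.1 kHz.
63.3 kHz mod fs = 27.7 kHz.
27.7 kHz > fs/2 = 17.8 kHz, folds to fs − 27.7 kHz = 7.9 kHz.
115.1 kHz mod fs = 8.3 kHz.
8.3 kHz ≤ fs/2 = 17.8 kHz, appears at 8.3 kHz.
43.9 kHz and 115.1 kHz both map to 8.3 kHz.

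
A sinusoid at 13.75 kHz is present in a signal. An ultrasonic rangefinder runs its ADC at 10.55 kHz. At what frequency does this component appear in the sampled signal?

3.2 kHz

13.75 kHz mod fs = 3.2 kHz.
3.2 kHz ≤ fs/2 = 5.275 kHz, appears at 3.2 kHz.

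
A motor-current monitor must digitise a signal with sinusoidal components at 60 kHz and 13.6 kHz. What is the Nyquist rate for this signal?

Highest-frequency component: 60 kHz.
Nyquist rate = 2 × 60 kHz = 120 kHz.

120 kHz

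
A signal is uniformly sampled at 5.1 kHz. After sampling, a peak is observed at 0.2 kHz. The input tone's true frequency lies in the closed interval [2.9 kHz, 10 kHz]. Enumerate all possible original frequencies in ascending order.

Frequencies that alias to 0.2 kHz are k·fs ± 0.2 kHz for integer k ≥ 0.
k=0: 0.2 kHz.
k=1: 4.9 kHz, 5.3 kHz.
k=2: 10 kHz, 10.4 kHz.
k=3: 15.1 kHz, 15.5 kHz.
Within [2.9 kHz, 10 kHz]: 4.9 kHz, 5.3 kHz, 10 kHz.

4.9 kHz, 5.3 kHz, 10 kHz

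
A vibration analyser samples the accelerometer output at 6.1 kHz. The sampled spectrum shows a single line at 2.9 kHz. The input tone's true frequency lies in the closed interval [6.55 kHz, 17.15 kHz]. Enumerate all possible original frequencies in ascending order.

9 kHz, 9.3 kHz, 15.1 kHz, 15.4 kHz

Frequencies that alias to 2.9 kHz are k·fs ± 2.9 kHz for integer k ≥ 0.
k=0: 2.9 kHz.
k=1: 3.2 kHz, 9 kHz.
k=2: 9.3 kHz, 15.1 kHz.
k=3: 15.4 kHz, 21.2 kHz.
k=4: 21.5 kHz, 27.3 kHz.
Within [6.55 kHz, 17.15 kHz]: 9 kHz, 9.3 kHz, 15.1 kHz, 15.4 kHz.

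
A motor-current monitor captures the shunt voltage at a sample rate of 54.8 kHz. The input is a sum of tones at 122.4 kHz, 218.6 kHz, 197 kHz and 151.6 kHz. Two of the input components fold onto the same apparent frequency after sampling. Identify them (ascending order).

fs/2 = 27.4 kHz.
122.4 kHz mod fs = 12.8 kHz.
12.8 kHz ≤ fs/2 = 27.4 kHz, appears at 12.8 kHz.
218.6 kHz mod fs = 54.2 kHz.
54.2 kHz > fs/2 = 27.4 kHz, folds to fs − 54.2 kHz = 0.6 kHz.
197 kHz mod fs = 32.6 kHz.
32.6 kHz > fs/2 = 27.4 kHz, folds to fs − 32.6 kHz = 22.2 kHz.
151.6 kHz mod fs = 42 kHz.
42 kHz > fs/2 = 27.4 kHz, folds to fs − 42 kHz = 12.8 kHz.
122.4 kHz and 151.6 kHz both map to 12.8 kHz.

122.4 kHz, 151.6 kHz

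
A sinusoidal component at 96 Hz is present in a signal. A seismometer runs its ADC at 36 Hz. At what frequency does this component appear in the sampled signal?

96 Hz mod fs = 24 Hz.
24 Hz > fs/2 = 18 Hz, folds to fs − 24 Hz = 12 Hz.

12 Hz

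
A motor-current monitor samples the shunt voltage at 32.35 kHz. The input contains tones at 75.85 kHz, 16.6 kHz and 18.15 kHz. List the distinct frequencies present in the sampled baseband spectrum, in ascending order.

11.15 kHz, 14.2 kHz, 15.75 kHz

fs/2 = 16.175 kHz.
75.85 kHz mod fs = 11.15 kHz.
11.15 kHz ≤ fs/2 = 16.175 kHz, appears at 11.15 kHz.
16.6 kHz > fs/2 = 16.175 kHz, folds to fs − 16.6 kHz = 15.75 kHz.
18.15 kHz > fs/2 = 16.175 kHz, folds to fs − 18.15 kHz = 14.2 kHz.
Distinct values: {11.15 kHz, 14.2 kHz, 15.75 kHz}.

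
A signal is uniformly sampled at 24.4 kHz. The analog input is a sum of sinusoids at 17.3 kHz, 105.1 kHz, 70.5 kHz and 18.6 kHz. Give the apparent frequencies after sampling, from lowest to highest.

fs/2 = 12.2 kHz.
17.3 kHz > fs/2 = 12.2 kHz, folds to fs − 17.3 kHz = 7.1 kHz.
105.1 kHz mod fs = 7.5 kHz.
7.5 kHz ≤ fs/2 = 12.2 kHz, appears at 7.5 kHz.
70.5 kHz mod fs = 21.7 kHz.
21.7 kHz > fs/2 = 12.2 kHz, folds to fs − 21.7 kHz = 2.7 kHz.
18.6 kHz > fs/2 = 12.2 kHz, folds to fs − 18.6 kHz = 5.8 kHz.
Distinct values: {2.7 kHz, 5.8 kHz, 7.1 kHz, 7.5 kHz}.

2.7 kHz, 5.8 kHz, 7.1 kHz, 7.5 kHz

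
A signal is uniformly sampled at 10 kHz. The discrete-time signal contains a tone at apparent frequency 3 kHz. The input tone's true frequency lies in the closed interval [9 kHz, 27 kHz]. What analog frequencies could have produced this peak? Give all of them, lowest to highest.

13 kHz, 17 kHz, 23 kHz, 27 kHz

Frequencies that alias to 3 kHz are k·fs ± 3 kHz for integer k ≥ 0.
k=0: 3 kHz.
k=1: 7 kHz, 13 kHz.
k=2: 17 kHz, 23 kHz.
k=3: 27 kHz, 33 kHz.
k=4: 37 kHz, 43 kHz.
Within [9 kHz, 27 kHz]: 13 kHz, 17 kHz, 23 kHz, 27 kHz.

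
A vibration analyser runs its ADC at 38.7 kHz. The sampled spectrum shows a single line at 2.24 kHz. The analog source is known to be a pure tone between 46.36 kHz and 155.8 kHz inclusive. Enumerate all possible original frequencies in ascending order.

75.16 kHz, 79.64 kHz, 113.86 kHz, 118.34 kHz, 152.56 kHz

Frequencies that alias to 2.24 kHz are k·fs ± 2.24 kHz for integer k ≥ 0.
k=0: 2.24 kHz.
k=1: 36.46 kHz, 40.94 kHz.
k=2: 75.16 kHz, 79.64 kHz.
k=3: 113.86 kHz, 118.34 kHz.
k=4: 152.56 kHz, 157.04 kHz.
k=5: 191.26 kHz, 195.74 kHz.
Within [46.36 kHz, 155.8 kHz]: 75.16 kHz, 79.64 kHz, 113.86 kHz, 118.34 kHz, 152.56 kHz.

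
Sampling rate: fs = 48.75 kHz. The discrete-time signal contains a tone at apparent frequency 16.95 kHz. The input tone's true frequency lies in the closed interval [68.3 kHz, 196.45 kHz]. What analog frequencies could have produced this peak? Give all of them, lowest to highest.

Frequencies that alias to 16.95 kHz are k·fs ± 16.95 kHz for integer k ≥ 0.
k=0: 16.95 kHz.
k=1: 31.8 kHz, 65.7 kHz.
k=2: 80.55 kHz, 114.45 kHz.
k=3: 129.3 kHz, 163.2 kHz.
k=4: 178.05 kHz, 211.95 kHz.
k=5: 226.8 kHz, 260.7 kHz.
Within [68.3 kHz, 196.45 kHz]: 80.55 kHz, 114.45 kHz, 129.3 kHz, 163.2 kHz, 178.05 kHz.

80.55 kHz, 114.45 kHz, 129.3 kHz, 163.2 kHz, 178.05 kHz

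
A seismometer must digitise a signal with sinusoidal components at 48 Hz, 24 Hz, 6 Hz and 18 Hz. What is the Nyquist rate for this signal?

Highest-frequency component: 48 Hz.
Nyquist rate = 2 × 48 Hz = 96 Hz.

96 Hz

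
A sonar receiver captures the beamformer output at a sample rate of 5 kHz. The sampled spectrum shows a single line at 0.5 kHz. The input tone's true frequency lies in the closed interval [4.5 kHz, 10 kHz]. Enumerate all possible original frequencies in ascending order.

4.5 kHz, 5.5 kHz, 9.5 kHz

Frequencies that alias to 0.5 kHz are k·fs ± 0.5 kHz for integer k ≥ 0.
k=0: 0.5 kHz.
k=1: 4.5 kHz, 5.5 kHz.
k=2: 9.5 kHz, 10.5 kHz.
k=3: 14.5 kHz, 15.5 kHz.
Within [4.5 kHz, 10 kHz]: 4.5 kHz, 5.5 kHz, 9.5 kHz.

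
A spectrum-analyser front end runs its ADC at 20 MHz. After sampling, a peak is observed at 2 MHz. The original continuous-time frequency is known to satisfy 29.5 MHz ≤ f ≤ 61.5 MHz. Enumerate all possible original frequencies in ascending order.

38 MHz, 42 MHz, 58 MHz

Frequencies that alias to 2 MHz are k·fs ± 2 MHz for integer k ≥ 0.
k=0: 2 MHz.
k=1: 18 MHz, 22 MHz.
k=2: 38 MHz, 42 MHz.
k=3: 58 MHz, 62 MHz.
k=4: 78 MHz, 82 MHz.
Within [29.5 MHz, 61.5 MHz]: 38 MHz, 42 MHz, 58 MHz.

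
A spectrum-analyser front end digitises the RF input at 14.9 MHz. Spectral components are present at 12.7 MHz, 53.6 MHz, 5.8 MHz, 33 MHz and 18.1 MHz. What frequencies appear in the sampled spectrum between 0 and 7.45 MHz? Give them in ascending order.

2.2 MHz, 3.2 MHz, 5.8 MHz, 6 MHz

fs/2 = 7.45 MHz.
12.7 MHz > fs/2 = 7.45 MHz, folds to fs − 12.7 MHz = 2.2 MHz.
53.6 MHz mod fs = 8.9 MHz.
8.9 MHz > fs/2 = 7.45 MHz, folds to fs − 8.9 MHz = 6 MHz.
5.8 MHz ≤ fs/2 = 7.45 MHz, passes unchanged.
33 MHz mod fs = 3.2 MHz.
3.2 MHz ≤ fs/2 = 7.45 MHz, appears at 3.2 MHz.
18.1 MHz mod fs = 3.2 MHz.
3.2 MHz ≤ fs/2 = 7.45 MHz, appears at 3.2 MHz.
Distinct values: {2.2 MHz, 3.2 MHz, 5.8 MHz, 6 MHz}.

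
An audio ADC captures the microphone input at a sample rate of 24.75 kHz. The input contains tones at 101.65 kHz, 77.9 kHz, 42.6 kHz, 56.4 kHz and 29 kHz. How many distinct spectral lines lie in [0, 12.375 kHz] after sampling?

fs/2 = 12.375 kHz.
101.65 kHz mod fs = 2.65 kHz.
2.65 kHz ≤ fs/2 = 12.375 kHz, appears at 2.65 kHz.
77.9 kHz mod fs = 3.65 kHz.
3.65 kHz ≤ fs/2 = 12.375 kHz, appears at 3.65 kHz.
42.6 kHz mod fs = 17.85 kHz.
17.85 kHz > fs/2 = 12.375 kHz, folds to fs − 17.85 kHz = 6.9 kHz.
56.4 kHz mod fs = 6.9 kHz.
6.9 kHz ≤ fs/2 = 12.375 kHz, appears at 6.9 kHz.
29 kHz mod fs = 4.25 kHz.
4.25 kHz ≤ fs/2 = 12.375 kHz, appears at 4.25 kHz.
Distinct values: {2.65 kHz, 3.65 kHz, 4.25 kHz, 6.9 kHz} → 4.

4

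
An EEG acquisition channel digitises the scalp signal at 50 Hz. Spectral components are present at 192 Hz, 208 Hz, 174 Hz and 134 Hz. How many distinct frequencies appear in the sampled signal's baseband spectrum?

fs/2 = 25 Hz.
192 Hz mod fs = 42 Hz.
42 Hz > fs/2 = 25 Hz, folds to fs − 42 Hz = 8 Hz.
208 Hz mod fs = 8 Hz.
8 Hz ≤ fs/2 = 25 Hz, appears at 8 Hz.
174 Hz mod fs = 24 Hz.
24 Hz ≤ fs/2 = 25 Hz, appears at 24 Hz.
134 Hz mod fs = 34 Hz.
34 Hz > fs/2 = 25 Hz, folds to fs − 34 Hz = 16 Hz.
Distinct values: {8 Hz, 16 Hz, 24 Hz} → 3.

3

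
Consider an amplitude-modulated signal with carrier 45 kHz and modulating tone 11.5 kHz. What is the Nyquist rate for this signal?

AM sidebands sit at fc ± fm = 33.5 kHz and 56.5 kHz.
Highest-frequency component: 56.5 kHz.
Nyquist rate = 2 × 56.5 kHz = 113 kHz.

113 kHz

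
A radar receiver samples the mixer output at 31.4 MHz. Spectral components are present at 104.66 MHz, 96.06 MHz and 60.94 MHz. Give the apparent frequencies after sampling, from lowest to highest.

1.86 MHz, 10.46 MHz

fs/2 = 15.7 MHz.
104.66 MHz mod fs = 10.46 MHz.
10.46 MHz ≤ fs/2 = 15.7 MHz, appears at 10.46 MHz.
96.06 MHz mod fs = 1.86 MHz.
1.86 MHz ≤ fs/2 = 15.7 MHz, appears at 1.86 MHz.
60.94 MHz mod fs = 29.54 MHz.
29.54 MHz > fs/2 = 15.7 MHz, folds to fs − 29.54 MHz = 1.86 MHz.
Distinct values: {1.86 MHz, 10.46 MHz}.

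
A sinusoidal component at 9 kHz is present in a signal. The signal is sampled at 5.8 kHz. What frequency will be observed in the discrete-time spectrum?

9 kHz mod fs = 3.2 kHz.
3.2 kHz > fs/2 = 2.9 kHz, folds to fs − 3.2 kHz = 2.6 kHz.

2.6 kHz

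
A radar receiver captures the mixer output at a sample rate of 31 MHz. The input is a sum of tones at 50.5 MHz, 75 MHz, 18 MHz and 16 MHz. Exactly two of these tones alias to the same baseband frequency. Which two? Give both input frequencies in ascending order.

fs/2 = 15.5 MHz.
50.5 MHz mod fs = 19.5 MHz.
19.5 MHz > fs/2 = 15.5 MHz, folds to fs − 19.5 MHz = 11.5 MHz.
75 MHz mod fs = 13 MHz.
13 MHz ≤ fs/2 = 15.5 MHz, appears at 13 MHz.
18 MHz > fs/2 = 15.5 MHz, folds to fs − 18 MHz = 13 MHz.
16 MHz > fs/2 = 15.5 MHz, folds to fs − 16 MHz = 15 MHz.
18 MHz and 75 MHz both map to 13 MHz.

18 MHz, 75 MHz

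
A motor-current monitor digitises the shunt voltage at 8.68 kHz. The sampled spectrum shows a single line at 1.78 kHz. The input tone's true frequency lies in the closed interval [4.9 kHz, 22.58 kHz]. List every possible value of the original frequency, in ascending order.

6.9 kHz, 10.46 kHz, 15.58 kHz, 19.14 kHz

Frequencies that alias to 1.78 kHz are k·fs ± 1.78 kHz for integer k ≥ 0.
k=0: 1.78 kHz.
k=1: 6.9 kHz, 10.46 kHz.
k=2: 15.58 kHz, 19.14 kHz.
k=3: 24.26 kHz, 27.82 kHz.
Within [4.9 kHz, 22.58 kHz]: 6.9 kHz, 10.46 kHz, 15.58 kHz, 19.14 kHz.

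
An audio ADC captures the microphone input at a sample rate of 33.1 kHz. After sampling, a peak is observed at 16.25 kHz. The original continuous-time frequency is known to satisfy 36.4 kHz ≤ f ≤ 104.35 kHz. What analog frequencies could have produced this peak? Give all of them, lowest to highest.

Frequencies that alias to 16.25 kHz are k·fs ± 16.25 kHz for integer k ≥ 0.
k=0: 16.25 kHz.
k=1: 16.85 kHz, 49.35 kHz.
k=2: 49.95 kHz, 82.45 kHz.
k=3: 83.05 kHz, 115.55 kHz.
k=4: 116.15 kHz, 148.65 kHz.
Within [36.4 kHz, 104.35 kHz]: 49.35 kHz, 49.95 kHz, 82.45 kHz, 83.05 kHz.

49.35 kHz, 49.95 kHz, 82.45 kHz, 83.05 kHz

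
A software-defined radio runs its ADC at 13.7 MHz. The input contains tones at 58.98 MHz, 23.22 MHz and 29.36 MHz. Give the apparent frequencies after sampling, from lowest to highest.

1.96 MHz, 4.18 MHz

fs/2 = 6.85 MHz.
58.98 MHz mod fs = 4.18 MHz.
4.18 MHz ≤ fs/2 = 6.85 MHz, appears at 4.18 MHz.
23.22 MHz mod fs = 9.52 MHz.
9.52 MHz > fs/2 = 6.85 MHz, folds to fs − 9.52 MHz = 4.18 MHz.
29.36 MHz mod fs = 1.96 MHz.
1.96 MHz ≤ fs/2 = 6.85 MHz, appears at 1.96 MHz.
Distinct values: {1.96 MHz, 4.18 MHz}.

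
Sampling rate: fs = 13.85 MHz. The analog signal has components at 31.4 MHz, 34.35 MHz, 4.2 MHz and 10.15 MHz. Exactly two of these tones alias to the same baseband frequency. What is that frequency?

fs/2 = 6.925 MHz.
31.4 MHz mod fs = 3.7 MHz.
3.7 MHz ≤ fs/2 = 6.925 MHz, appears at 3.7 MHz.
34.35 MHz mod fs = 6.65 MHz.
6.65 MHz ≤ fs/2 = 6.925 MHz, appears at 6.65 MHz.
4.2 MHz ≤ fs/2 = 6.925 MHz, passes unchanged.
10.15 MHz > fs/2 = 6.925 MHz, folds to fs − 10.15 MHz = 3.7 MHz.
10.15 MHz and 31.4 MHz both map to 3.7 MHz.

3.7 MHz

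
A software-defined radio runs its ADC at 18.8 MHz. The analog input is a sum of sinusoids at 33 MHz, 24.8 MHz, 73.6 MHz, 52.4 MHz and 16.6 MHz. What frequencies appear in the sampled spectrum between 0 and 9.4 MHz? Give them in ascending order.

fs/2 = 9.4 MHz.
33 MHz mod fs = 14.2 MHz.
14.2 MHz > fs/2 = 9.4 MHz, folds to fs − 14.2 MHz = 4.6 MHz.
24.8 MHz mod fs = 6 MHz.
6 MHz ≤ fs/2 = 9.4 MHz, appears at 6 MHz.
73.6 MHz mod fs = 17.2 MHz.
17.2 MHz > fs/2 = 9.4 MHz, folds to fs − 17.2 MHz = 1.6 MHz.
52.4 MHz mod fs = 14.8 MHz.
14.8 MHz > fs/2 = 9.4 MHz, folds to fs − 14.8 MHz = 4 MHz.
16.6 MHz > fs/2 = 9.4 MHz, folds to fs − 16.6 MHz = 2.2 MHz.
Distinct values: {1.6 MHz, 2.2 MHz, 4 MHz, 4.6 MHz, 6 MHz}.

1.6 MHz, 2.2 MHz, 4 MHz, 4.6 MHz, 6 MHz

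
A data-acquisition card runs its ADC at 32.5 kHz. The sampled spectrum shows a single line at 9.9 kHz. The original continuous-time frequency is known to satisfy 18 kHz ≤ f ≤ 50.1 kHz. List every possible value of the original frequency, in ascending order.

22.6 kHz, 42.4 kHz

Frequencies that alias to 9.9 kHz are k·fs ± 9.9 kHz for integer k ≥ 0.
k=0: 9.9 kHz.
k=1: 22.6 kHz, 42.4 kHz.
k=2: 55.1 kHz, 74.9 kHz.
Within [18 kHz, 50.1 kHz]: 22.6 kHz, 42.4 kHz.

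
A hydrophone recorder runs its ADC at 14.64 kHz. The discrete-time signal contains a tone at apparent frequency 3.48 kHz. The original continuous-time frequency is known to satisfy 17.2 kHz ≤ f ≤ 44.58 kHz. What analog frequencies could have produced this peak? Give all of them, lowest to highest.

18.12 kHz, 25.8 kHz, 32.76 kHz, 40.44 kHz

Frequencies that alias to 3.48 kHz are k·fs ± 3.48 kHz for integer k ≥ 0.
k=0: 3.48 kHz.
k=1: 11.16 kHz, 18.12 kHz.
k=2: 25.8 kHz, 32.76 kHz.
k=3: 40.44 kHz, 47.4 kHz.
k=4: 55.08 kHz, 62.04 kHz.
Within [17.2 kHz, 44.58 kHz]: 18.12 kHz, 25.8 kHz, 32.76 kHz, 40.44 kHz.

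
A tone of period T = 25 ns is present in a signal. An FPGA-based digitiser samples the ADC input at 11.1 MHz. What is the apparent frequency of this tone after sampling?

4.4 MHz

T = 25 ns → f = 1/T = 40 MHz.
40 MHz mod fs = 6.7 MHz.
6.7 MHz > fs/2 = 5.55 MHz, folds to fs − 6.7 MHz = 4.4 MHz.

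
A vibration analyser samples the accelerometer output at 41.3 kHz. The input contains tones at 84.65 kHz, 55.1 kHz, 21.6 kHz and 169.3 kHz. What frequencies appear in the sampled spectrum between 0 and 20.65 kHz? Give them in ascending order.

fs/2 = 20.65 kHz.
84.65 kHz mod fs = 2.05 kHz.
2.05 kHz ≤ fs/2 = 20.65 kHz, appears at 2.05 kHz.
55.1 kHz mod fs = 13.8 kHz.
13.8 kHz ≤ fs/2 = 20.65 kHz, appears at 13.8 kHz.
21.6 kHz > fs/2 = 20.65 kHz, folds to fs − 21.6 kHz = 19.7 kHz.
169.3 kHz mod fs = 4.1 kHz.
4.1 kHz ≤ fs/2 = 20.65 kHz, appears at 4.1 kHz.
Distinct values: {2.05 kHz, 4.1 kHz, 13.8 kHz, 19.7 kHz}.

2.05 kHz, 4.1 kHz, 13.8 kHz, 19.7 kHz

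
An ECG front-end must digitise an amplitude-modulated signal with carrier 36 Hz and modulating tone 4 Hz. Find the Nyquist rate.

AM sidebands sit at fc ± fm = 32 Hz and 40 Hz.
Highest-frequency component: 40 Hz.
Nyquist rate = 2 × 40 Hz = 80 Hz.

80 Hz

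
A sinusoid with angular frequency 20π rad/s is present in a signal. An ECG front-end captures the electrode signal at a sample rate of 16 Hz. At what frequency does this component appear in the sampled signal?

ω = 20π rad/s → f = ω/(2π) = 10 Hz.
10 Hz > fs/2 = 8 Hz, folds to fs − 10 Hz = 6 Hz.

6 Hz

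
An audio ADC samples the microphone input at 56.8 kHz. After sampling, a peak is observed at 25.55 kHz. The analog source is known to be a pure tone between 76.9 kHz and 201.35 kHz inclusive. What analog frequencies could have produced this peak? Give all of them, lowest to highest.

82.35 kHz, 88.05 kHz, 139.15 kHz, 144.85 kHz, 195.95 kHz

Frequencies that alias to 25.55 kHz are k·fs ± 25.55 kHz for integer k ≥ 0.
k=0: 25.55 kHz.
k=1: 31.25 kHz, 82.35 kHz.
k=2: 88.05 kHz, 139.15 kHz.
k=3: 144.85 kHz, 195.95 kHz.
k=4: 201.65 kHz, 252.75 kHz.
Within [76.9 kHz, 201.35 kHz]: 82.35 kHz, 88.05 kHz, 139.15 kHz, 144.85 kHz, 195.95 kHz.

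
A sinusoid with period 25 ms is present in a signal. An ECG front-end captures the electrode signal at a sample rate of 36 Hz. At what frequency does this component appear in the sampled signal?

T = 25 ms → f = 1/T = 40 Hz.
40 Hz mod fs = 4 Hz.
4 Hz ≤ fs/2 = 18 Hz, appears at 4 Hz.

4 Hz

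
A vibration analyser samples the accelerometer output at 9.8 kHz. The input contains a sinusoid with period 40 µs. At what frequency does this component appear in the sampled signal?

4.4 kHz

T = 40 µs → f = 1/T = 25 kHz.
25 kHz mod fs = 5.4 kHz.
5.4 kHz > fs/2 = 4.9 kHz, folds to fs − 5.4 kHz = 4.4 kHz.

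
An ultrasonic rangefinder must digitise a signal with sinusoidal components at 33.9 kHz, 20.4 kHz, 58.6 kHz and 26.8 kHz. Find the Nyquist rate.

117.2 kHz

Highest-frequency component: 58.6 kHz.
Nyquist rate = 2 × 58.6 kHz = 117.2 kHz.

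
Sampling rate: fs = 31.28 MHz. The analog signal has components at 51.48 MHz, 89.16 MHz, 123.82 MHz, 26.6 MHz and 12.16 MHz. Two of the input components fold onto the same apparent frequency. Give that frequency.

fs/2 = 15.64 MHz.
51.48 MHz mod fs = 20.2 MHz.
20.2 MHz > fs/2 = 15.64 MHz, folds to fs − 20.2 MHz = 11.08 MHz.
89.16 MHz mod fs = 26.6 MHz.
26.6 MHz > fs/2 = 15.64 MHz, folds to fs − 26.6 MHz = 4.68 MHz.
123.82 MHz mod fs = 29.98 MHz.
29.98 MHz > fs/2 = 15.64 MHz, folds to fs − 29.98 MHz = 1.3 MHz.
26.6 MHz > fs/2 = 15.64 MHz, folds to fs − 26.6 MHz = 4.68 MHz.
12.16 MHz ≤ fs/2 = 15.64 MHz, passes unchanged.
26.6 MHz and 89.16 MHz both map to 4.68 MHz.

4.68 MHz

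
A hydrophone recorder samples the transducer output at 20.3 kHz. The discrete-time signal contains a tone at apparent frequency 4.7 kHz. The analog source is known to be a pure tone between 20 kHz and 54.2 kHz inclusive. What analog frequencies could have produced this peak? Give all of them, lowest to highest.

Frequencies that alias to 4.7 kHz are k·fs ± 4.7 kHz for integer k ≥ 0.
k=0: 4.7 kHz.
k=1: 15.6 kHz, 25 kHz.
k=2: 35.9 kHz, 45.3 kHz.
k=3: 56.2 kHz, 65.6 kHz.
Within [20 kHz, 54.2 kHz]: 25 kHz, 35.9 kHz, 45.3 kHz.

25 kHz, 35.9 kHz, 45.3 kHz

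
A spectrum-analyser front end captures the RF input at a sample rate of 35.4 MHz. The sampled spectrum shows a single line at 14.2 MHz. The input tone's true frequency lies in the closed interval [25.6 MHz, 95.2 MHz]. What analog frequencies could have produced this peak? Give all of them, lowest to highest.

Frequencies that alias to 14.2 MHz are k·fs ± 14.2 MHz for integer k ≥ 0.
k=0: 14.2 MHz.
k=1: 21.2 MHz, 49.6 MHz.
k=2: 56.6 MHz, 85 MHz.
k=3: 92 MHz, 120.4 MHz.
k=4: 127.4 MHz, 155.8 MHz.
Within [25.6 MHz, 95.2 MHz]: 49.6 MHz, 56.6 MHz, 85 MHz, 92 MHz.

49.6 MHz, 56.6 MHz, 85 MHz, 92 MHz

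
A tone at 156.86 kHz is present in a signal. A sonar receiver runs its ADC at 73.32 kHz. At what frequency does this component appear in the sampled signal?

10.22 kHz

156.86 kHz mod fs = 10.22 kHz.
10.22 kHz ≤ fs/2 = 36.66 kHz, appears at 10.22 kHz.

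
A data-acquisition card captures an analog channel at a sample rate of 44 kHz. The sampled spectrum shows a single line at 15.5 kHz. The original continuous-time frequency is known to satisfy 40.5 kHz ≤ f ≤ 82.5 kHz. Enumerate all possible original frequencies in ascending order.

Frequencies that alias to 15.5 kHz are k·fs ± 15.5 kHz for integer k ≥ 0.
k=0: 15.5 kHz.
k=1: 28.5 kHz, 59.5 kHz.
k=2: 72.5 kHz, 103.5 kHz.
k=3: 116.5 kHz, 147.5 kHz.
Within [40.5 kHz, 82.5 kHz]: 59.5 kHz, 72.5 kHz.

59.5 kHz, 72.5 kHz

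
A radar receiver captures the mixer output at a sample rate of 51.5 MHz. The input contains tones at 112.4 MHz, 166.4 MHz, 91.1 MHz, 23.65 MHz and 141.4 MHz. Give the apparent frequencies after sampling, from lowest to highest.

fs/2 = 25.75 MHz.
112.4 MHz mod fs = 9.4 MHz.
9.4 MHz ≤ fs/2 = 25.75 MHz, appears at 9.4 MHz.
166.4 MHz mod fs = 11.9 MHz.
11.9 MHz ≤ fs/2 = 25.75 MHz, appears at 11.9 MHz.
91.1 MHz mod fs = 39.6 MHz.
39.6 MHz > fs/2 = 25.75 MHz, folds to fs − 39.6 MHz = 11.9 MHz.
23.65 MHz ≤ fs/2 = 25.75 MHz, passes unchanged.
141.4 MHz mod fs = 38.4 MHz.
38.4 MHz > fs/2 = 25.75 MHz, folds to fs − 38.4 MHz = 13.1 MHz.
Distinct values: {9.4 MHz, 11.9 MHz, 13.1 MHz, 23.65 MHz}.

9.4 MHz, 11.9 MHz, 13.1 MHz, 23.65 MHz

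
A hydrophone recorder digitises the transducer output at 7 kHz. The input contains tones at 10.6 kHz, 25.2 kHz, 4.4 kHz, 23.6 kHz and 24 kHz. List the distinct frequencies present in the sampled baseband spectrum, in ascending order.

fs/2 = 3.5 kHz.
10.6 kHz mod fs = 3.6 kHz.
3.6 kHz > fs/2 = 3.5 kHz, folds to fs − 3.6 kHz = 3.4 kHz.
25.2 kHz mod fs = 4.2 kHz.
4.2 kHz > fs/2 = 3.5 kHz, folds to fs − 4.2 kHz = 2.8 kHz.
4.4 kHz > fs/2 = 3.5 kHz, folds to fs − 4.4 kHz = 2.6 kHz.
23.6 kHz mod fs = 2.6 kHz.
2.6 kHz ≤ fs/2 = 3.5 kHz, appears at 2.6 kHz.
24 kHz mod fs = 3 kHz.
3 kHz ≤ fs/2 = 3.5 kHz, appears at 3 kHz.
Distinct values: {2.6 kHz, 2.8 kHz, 3 kHz, 3.4 kHz}.

2.6 kHz, 2.8 kHz, 3 kHz, 3.4 kHz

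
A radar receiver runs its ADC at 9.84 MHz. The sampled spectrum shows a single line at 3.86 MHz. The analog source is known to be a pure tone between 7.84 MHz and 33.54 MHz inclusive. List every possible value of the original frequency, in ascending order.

13.7 MHz, 15.82 MHz, 23.54 MHz, 25.66 MHz, 33.38 MHz

Frequencies that alias to 3.86 MHz are k·fs ± 3.86 MHz for integer k ≥ 0.
k=0: 3.86 MHz.
k=1: 5.98 MHz, 13.7 MHz.
k=2: 15.82 MHz, 23.54 MHz.
k=3: 25.66 MHz, 33.38 MHz.
k=4: 35.5 MHz, 43.22 MHz.
Within [7.84 MHz, 33.54 MHz]: 13.7 MHz, 15.82 MHz, 23.54 MHz, 25.66 MHz, 33.38 MHz.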